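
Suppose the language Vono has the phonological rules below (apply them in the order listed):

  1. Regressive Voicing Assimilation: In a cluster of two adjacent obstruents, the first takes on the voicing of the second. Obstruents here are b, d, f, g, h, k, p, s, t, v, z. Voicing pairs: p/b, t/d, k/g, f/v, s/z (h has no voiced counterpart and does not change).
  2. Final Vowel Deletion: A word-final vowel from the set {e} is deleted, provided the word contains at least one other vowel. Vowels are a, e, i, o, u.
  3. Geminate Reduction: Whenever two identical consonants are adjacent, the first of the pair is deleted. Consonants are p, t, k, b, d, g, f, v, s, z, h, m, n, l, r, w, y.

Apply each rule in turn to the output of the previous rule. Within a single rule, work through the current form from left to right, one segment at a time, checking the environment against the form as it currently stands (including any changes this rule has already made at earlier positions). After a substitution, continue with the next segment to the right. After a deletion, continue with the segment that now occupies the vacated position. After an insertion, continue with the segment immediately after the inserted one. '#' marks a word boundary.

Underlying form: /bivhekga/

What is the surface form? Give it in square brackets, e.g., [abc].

1 Regressive Voicing Assimilation: [bivhekga] → [bifhegga]
2 Final Vowel Deletion: no change — [bifhegga]
3 Geminate Reduction: [bifhegga] → [bifhega]

[bifhega]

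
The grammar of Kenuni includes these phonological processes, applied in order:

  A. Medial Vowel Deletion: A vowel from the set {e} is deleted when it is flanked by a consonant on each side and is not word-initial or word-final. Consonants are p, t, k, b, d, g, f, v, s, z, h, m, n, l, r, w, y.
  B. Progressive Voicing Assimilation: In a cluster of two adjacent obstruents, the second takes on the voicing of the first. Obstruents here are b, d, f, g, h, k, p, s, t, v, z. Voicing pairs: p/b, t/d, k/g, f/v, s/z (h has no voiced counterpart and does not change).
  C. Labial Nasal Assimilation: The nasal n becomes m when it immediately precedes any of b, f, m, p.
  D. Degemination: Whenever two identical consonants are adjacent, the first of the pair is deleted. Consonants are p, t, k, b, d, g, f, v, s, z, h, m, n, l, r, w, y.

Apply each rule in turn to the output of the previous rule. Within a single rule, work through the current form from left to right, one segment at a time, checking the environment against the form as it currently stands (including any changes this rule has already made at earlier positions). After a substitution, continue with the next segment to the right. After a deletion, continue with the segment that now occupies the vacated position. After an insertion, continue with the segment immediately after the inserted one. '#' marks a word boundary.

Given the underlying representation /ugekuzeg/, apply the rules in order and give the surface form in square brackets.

A Medial Vowel Deletion: [ugekuzeg] → [ugkuzg]
B Progressive Voicing Assimilation: [ugkuzg] → [ugguzg]
C Labial Nasal Assimilation: no change — [ugguzg]
D Degemination: [ugguzg] → [uguzg]

[uguzg]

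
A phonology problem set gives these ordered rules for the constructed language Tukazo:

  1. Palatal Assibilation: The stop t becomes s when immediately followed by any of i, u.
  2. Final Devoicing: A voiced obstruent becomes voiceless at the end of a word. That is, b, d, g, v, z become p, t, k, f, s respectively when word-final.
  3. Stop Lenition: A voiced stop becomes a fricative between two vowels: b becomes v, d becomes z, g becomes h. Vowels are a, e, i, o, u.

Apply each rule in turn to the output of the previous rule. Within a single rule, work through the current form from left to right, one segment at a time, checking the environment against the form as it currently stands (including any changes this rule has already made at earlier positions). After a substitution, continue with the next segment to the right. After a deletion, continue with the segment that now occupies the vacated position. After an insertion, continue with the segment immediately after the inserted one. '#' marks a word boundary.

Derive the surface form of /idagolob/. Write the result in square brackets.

[izaholop]

1 Palatal Assibilation: no change — [idagolob]
2 Final Devoicing: [idagolob] → [idagolop]
3 Stop Lenition: [idagolop] → [izaholop]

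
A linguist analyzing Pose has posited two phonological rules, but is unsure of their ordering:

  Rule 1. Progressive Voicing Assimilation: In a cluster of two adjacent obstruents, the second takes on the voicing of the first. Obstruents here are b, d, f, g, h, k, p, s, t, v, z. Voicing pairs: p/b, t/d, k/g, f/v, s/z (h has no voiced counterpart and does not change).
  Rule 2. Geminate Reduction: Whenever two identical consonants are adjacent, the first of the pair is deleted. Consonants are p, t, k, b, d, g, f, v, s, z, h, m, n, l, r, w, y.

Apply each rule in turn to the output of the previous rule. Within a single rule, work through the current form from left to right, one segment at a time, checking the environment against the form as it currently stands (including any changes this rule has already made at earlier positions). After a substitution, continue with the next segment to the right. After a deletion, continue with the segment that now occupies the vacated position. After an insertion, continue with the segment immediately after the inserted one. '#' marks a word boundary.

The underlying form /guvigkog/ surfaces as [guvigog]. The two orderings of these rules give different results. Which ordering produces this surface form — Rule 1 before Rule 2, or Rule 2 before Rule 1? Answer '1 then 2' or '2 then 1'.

1 then 2

Order 1 then 2:
  1 Progressive Voicing Assimilation: [guvigkog] → [guviggog]
  2 Geminate Reduction: [guviggog] → [guvigog]
  result: [guvigog]
Order 2 then 1:
  2 Geminate Reduction: no change — [guvigkog]
  1 Progressive Voicing Assimilation: [guvigkog] → [guviggog]
  result: [guviggog]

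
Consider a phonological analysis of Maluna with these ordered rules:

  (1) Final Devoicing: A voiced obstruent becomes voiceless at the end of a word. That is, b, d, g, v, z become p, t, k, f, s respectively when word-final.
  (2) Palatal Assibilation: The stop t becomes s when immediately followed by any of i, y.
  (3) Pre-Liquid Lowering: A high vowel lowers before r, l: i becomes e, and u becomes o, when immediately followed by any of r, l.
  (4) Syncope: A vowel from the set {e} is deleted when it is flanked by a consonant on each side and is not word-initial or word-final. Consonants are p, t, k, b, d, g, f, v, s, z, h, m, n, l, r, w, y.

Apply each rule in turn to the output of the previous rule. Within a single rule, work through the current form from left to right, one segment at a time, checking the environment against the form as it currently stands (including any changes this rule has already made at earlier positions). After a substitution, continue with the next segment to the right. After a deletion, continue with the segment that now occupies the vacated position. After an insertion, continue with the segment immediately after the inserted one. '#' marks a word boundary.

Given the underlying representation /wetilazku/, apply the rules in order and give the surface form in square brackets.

(1) Final Devoicing: no change — [wetilazku]
(2) Palatal Assibilation: [wetilazku] → [wesilazku]
(3) Pre-Liquid Lowering: [wesilazku] → [weselazku]
(4) Syncope: [weselazku] → [wslazku]

[wslazku]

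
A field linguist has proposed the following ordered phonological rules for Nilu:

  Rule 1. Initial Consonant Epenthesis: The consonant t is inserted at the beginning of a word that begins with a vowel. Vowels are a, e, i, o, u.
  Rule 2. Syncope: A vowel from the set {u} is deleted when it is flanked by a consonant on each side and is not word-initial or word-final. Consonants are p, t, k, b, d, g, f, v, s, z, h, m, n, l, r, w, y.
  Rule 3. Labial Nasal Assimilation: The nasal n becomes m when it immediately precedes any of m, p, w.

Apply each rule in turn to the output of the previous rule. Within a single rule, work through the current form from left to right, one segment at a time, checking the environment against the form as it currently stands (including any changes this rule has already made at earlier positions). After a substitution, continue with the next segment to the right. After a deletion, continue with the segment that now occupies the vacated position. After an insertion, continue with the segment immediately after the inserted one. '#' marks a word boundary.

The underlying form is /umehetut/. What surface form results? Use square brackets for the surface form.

[tmehett]

Rule 1 Initial Consonant Epenthesis: [umehetut] → [tumehetut]
Rule 2 Syncope: [tumehetut] → [tmehett]
Rule 3 Labial Nasal Assimilation: no change — [tmehett]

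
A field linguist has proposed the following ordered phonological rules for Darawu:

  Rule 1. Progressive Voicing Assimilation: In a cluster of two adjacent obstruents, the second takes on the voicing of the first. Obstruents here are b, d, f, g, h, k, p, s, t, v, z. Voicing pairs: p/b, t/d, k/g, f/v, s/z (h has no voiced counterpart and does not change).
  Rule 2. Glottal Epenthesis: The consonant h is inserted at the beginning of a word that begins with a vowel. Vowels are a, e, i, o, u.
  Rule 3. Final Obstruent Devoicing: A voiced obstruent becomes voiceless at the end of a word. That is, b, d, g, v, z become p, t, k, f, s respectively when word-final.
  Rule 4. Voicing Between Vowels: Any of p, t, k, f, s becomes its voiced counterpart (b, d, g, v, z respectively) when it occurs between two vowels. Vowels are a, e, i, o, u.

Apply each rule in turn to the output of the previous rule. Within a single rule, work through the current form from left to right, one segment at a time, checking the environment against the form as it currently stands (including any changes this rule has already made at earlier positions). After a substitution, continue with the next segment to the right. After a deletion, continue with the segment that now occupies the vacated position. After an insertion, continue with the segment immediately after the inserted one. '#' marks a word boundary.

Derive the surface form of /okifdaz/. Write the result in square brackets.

[hogiftas]

Rule 1 Progressive Voicing Assimilation: [okifdaz] → [okiftaz]
Rule 2 Glottal Epenthesis: [okiftaz] → [hokiftaz]
Rule 3 Final Obstruent Devoicing: [hokiftaz] → [hokiftas]
Rule 4 Voicing Between Vowels: [hokiftas] → [hogiftas]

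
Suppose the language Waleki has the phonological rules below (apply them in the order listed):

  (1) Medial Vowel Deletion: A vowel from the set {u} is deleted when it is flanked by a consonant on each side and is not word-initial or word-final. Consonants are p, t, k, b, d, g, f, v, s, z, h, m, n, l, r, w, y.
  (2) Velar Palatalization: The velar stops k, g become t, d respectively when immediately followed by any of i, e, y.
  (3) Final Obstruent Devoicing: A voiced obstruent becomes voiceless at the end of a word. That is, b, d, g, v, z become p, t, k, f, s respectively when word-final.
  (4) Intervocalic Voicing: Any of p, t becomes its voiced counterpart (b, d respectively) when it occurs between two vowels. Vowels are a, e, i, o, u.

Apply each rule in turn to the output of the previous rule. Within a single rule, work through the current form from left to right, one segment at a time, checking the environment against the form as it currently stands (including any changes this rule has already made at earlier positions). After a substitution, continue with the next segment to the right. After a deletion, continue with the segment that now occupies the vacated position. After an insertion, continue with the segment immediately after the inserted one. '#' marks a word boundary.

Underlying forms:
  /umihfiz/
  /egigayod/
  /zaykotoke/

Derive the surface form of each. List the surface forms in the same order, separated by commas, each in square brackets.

[umihfis], [edigayot], [zaykodode]

/umihfiz/:
  (1) Medial Vowel Deletion: no change — [umihfiz]
  (2) Velar Palatalization: no change — [umihfiz]
  (3) Final Obstruent Devoicing: [umihfiz] → [umihfis]
  (4) Intervocalic Voicing: no change — [umihfis]
/egigayod/:
  (1) Medial Vowel Deletion: no change — [egigayod]
  (2) Velar Palatalization: [egigayod] → [edigayod]
  (3) Final Obstruent Devoicing: [edigayod] → [edigayot]
  (4) Intervocalic Voicing: no change — [edigayot]
/zaykotoke/:
  (1) Medial Vowel Deletion: no change — [zaykotoke]
  (2) Velar Palatalization: [zaykotoke] → [zaykotote]
  (3) Final Obstruent Devoicing: no change — [zaykotote]
  (4) Intervocalic Voicing: [zaykotote] → [zaykodode]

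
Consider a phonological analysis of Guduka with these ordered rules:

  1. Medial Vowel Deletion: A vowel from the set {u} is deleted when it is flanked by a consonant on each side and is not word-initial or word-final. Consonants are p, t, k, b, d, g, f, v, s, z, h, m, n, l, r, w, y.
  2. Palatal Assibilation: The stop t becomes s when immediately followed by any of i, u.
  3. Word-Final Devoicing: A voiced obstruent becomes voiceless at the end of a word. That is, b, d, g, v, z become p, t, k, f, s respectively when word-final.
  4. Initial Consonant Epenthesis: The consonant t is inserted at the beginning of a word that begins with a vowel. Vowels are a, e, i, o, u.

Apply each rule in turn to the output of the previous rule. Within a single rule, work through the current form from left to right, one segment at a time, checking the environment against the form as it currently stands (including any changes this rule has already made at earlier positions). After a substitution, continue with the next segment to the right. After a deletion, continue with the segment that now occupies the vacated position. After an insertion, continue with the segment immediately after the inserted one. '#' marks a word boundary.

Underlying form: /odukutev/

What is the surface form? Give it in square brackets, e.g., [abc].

1 Medial Vowel Deletion: [odukutev] → [odktev]
2 Palatal Assibilation: no change — [odktev]
3 Word-Final Devoicing: [odktev] → [odktef]
4 Initial Consonant Epenthesis: [odktef] → [todktef]

[todktef]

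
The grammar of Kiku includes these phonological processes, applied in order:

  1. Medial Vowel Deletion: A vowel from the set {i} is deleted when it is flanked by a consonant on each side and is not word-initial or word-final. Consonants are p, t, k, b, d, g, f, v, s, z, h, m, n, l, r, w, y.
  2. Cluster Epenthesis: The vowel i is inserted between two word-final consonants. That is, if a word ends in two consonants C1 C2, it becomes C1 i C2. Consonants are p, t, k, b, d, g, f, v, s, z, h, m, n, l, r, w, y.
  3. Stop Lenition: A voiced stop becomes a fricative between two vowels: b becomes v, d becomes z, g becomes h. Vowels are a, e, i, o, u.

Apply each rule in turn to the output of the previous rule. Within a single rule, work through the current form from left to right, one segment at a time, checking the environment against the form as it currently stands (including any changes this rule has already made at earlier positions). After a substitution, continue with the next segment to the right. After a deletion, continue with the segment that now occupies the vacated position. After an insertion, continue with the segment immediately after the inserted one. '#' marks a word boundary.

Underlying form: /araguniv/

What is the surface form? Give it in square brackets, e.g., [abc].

[arahuniv]

1 Medial Vowel Deletion: [araguniv] → [aragunv]
2 Cluster Epenthesis: [aragunv] → [araguniv]
3 Stop Lenition: [araguniv] → [arahuniv]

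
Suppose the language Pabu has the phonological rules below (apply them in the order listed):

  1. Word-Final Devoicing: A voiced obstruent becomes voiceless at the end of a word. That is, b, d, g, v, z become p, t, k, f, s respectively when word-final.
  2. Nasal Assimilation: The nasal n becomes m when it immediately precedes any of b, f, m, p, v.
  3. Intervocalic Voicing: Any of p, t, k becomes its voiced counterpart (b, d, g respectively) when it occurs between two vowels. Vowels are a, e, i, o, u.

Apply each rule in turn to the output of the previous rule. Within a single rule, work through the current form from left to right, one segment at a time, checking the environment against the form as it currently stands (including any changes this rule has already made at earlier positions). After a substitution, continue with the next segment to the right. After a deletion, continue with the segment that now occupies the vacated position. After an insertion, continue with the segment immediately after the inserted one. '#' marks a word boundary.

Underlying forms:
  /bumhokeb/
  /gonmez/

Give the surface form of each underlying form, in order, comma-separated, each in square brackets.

/bumhokeb/:
  1 Word-Final Devoicing: [bumhokeb] → [bumhokep]
  2 Nasal Assimilation: no change — [bumhokep]
  3 Intervocalic Voicing: [bumhokep] → [bumhogep]
/gonmez/:
  1 Word-Final Devoicing: [gonmez] → [gonmes]
  2 Nasal Assimilation: [gonmes] → [gommes]
  3 Intervocalic Voicing: no change — [gommes]

[bumhogep], [gommes]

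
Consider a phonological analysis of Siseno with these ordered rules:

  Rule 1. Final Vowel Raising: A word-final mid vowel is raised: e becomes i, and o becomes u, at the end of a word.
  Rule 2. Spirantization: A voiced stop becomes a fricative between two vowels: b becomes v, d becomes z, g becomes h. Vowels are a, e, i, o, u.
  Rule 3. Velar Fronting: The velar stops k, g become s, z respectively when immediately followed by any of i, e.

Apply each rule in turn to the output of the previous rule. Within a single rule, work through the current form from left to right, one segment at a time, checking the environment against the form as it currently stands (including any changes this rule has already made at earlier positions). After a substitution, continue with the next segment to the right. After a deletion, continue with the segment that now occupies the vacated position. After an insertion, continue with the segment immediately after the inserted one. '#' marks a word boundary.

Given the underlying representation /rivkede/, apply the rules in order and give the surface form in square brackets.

Rule 1 Final Vowel Raising: [rivkede] → [rivkedi]
Rule 2 Spirantization: [rivkedi] → [rivkezi]
Rule 3 Velar Fronting: [rivkezi] → [rivsezi]

[rivsezi]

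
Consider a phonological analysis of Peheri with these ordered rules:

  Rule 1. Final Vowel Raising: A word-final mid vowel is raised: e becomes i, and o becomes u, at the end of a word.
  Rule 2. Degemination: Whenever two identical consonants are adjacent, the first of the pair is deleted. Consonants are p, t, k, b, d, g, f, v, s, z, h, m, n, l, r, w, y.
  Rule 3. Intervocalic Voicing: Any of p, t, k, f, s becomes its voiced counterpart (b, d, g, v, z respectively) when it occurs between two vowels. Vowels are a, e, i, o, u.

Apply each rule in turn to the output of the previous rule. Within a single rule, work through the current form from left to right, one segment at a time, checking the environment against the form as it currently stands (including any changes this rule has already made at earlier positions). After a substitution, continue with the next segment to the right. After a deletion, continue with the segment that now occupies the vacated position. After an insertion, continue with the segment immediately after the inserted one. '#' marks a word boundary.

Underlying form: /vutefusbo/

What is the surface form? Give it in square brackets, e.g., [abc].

Rule 1 Final Vowel Raising: [vutefusbo] → [vutefusbu]
Rule 2 Degemination: no change — [vutefusbu]
Rule 3 Intervocalic Voicing: [vutefusbu] → [vudevusbu]

[vudevusbu]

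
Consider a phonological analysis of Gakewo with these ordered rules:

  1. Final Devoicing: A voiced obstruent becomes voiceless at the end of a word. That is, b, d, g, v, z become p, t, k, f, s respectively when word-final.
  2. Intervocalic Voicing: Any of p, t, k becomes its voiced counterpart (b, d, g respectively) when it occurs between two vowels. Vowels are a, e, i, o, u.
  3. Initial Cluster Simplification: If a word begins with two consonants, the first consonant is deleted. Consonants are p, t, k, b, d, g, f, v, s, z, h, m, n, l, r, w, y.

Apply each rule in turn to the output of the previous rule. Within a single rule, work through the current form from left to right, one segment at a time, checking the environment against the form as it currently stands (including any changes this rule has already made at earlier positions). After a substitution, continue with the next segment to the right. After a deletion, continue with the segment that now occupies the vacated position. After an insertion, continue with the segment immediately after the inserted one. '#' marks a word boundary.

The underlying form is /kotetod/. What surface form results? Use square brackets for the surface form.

1 Final Devoicing: [kotetod] → [kotetot]
2 Intervocalic Voicing: [kotetot] → [kodedot]
3 Initial Cluster Simplification: no change — [kodedot]

[kodedot]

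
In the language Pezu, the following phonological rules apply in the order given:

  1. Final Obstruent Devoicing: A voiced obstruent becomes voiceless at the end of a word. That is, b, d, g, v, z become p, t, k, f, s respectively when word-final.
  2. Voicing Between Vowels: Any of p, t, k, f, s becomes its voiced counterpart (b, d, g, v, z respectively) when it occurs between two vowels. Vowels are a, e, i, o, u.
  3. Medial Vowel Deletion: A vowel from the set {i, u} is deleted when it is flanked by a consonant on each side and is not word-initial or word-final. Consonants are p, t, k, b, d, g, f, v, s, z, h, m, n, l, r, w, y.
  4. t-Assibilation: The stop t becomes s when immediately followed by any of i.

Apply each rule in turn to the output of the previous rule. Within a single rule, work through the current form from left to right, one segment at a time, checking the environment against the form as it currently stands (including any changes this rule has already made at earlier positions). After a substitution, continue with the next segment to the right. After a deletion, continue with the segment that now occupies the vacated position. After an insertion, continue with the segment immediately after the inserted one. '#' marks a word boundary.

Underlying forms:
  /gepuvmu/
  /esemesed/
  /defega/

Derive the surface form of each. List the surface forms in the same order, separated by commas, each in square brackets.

/gepuvmu/:
  1 Final Obstruent Devoicing: no change — [gepuvmu]
  2 Voicing Between Vowels: [gepuvmu] → [gebuvmu]
  3 Medial Vowel Deletion: [gebuvmu] → [gebvmu]
  4 t-Assibilation: no change — [gebvmu]
/esemesed/:
  1 Final Obstruent Devoicing: [esemesed] → [esemeset]
  2 Voicing Between Vowels: [esemeset] → [ezemezet]
  3 Medial Vowel Deletion: no change — [ezemezet]
  4 t-Assibilation: no change — [ezemezet]
/defega/:
  1 Final Obstruent Devoicing: no change — [defega]
  2 Voicing Between Vowels: [defega] → [devega]
  3 Medial Vowel Deletion: no change — [devega]
  4 t-Assibilation: no change — [devega]

[gebvmu], [ezemezet], [devega]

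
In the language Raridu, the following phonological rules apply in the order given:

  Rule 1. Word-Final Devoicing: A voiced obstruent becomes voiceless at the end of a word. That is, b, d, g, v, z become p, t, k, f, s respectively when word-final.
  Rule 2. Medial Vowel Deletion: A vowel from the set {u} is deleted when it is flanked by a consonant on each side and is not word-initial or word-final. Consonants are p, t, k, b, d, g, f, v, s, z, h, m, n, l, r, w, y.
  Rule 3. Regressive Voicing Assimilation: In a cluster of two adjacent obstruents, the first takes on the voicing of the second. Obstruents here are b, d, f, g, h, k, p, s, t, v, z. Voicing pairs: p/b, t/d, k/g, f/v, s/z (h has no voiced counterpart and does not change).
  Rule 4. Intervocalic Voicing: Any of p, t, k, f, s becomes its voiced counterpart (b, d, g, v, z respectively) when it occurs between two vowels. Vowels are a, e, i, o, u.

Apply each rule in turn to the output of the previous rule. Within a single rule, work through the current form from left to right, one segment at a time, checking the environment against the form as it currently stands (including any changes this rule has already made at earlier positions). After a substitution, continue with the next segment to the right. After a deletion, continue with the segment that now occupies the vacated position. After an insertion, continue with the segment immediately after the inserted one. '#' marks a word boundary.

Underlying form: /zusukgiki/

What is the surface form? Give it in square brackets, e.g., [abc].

[ssggigi]

Rule 1 Word-Final Devoicing: no change — [zusukgiki]
Rule 2 Medial Vowel Deletion: [zusukgiki] → [zskgiki]
Rule 3 Regressive Voicing Assimilation: [zskgiki] → [ssggiki]
Rule 4 Intervocalic Voicing: [ssggiki] → [ssggigi]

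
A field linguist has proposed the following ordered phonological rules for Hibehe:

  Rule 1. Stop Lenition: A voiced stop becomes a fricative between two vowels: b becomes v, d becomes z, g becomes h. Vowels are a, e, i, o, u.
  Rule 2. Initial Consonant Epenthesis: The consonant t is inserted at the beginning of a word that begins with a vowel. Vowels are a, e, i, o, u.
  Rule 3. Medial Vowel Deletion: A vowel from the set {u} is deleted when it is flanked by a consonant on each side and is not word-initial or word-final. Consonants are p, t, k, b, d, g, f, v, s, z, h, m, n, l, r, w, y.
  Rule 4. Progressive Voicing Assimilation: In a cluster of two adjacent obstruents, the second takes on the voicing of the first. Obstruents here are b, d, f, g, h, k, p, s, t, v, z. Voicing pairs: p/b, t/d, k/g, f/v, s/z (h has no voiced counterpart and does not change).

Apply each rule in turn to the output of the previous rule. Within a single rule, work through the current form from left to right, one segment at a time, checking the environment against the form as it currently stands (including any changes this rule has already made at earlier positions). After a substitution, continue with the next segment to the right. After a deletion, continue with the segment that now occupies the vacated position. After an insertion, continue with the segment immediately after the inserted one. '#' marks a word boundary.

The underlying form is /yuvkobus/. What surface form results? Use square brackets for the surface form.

[yvgovz]

Rule 1 Stop Lenition: [yuvkobus] → [yuvkovus]
Rule 2 Initial Consonant Epenthesis: no change — [yuvkovus]
Rule 3 Medial Vowel Deletion: [yuvkovus] → [yvkovs]
Rule 4 Progressive Voicing Assimilation: [yvkovs] → [yvgovz]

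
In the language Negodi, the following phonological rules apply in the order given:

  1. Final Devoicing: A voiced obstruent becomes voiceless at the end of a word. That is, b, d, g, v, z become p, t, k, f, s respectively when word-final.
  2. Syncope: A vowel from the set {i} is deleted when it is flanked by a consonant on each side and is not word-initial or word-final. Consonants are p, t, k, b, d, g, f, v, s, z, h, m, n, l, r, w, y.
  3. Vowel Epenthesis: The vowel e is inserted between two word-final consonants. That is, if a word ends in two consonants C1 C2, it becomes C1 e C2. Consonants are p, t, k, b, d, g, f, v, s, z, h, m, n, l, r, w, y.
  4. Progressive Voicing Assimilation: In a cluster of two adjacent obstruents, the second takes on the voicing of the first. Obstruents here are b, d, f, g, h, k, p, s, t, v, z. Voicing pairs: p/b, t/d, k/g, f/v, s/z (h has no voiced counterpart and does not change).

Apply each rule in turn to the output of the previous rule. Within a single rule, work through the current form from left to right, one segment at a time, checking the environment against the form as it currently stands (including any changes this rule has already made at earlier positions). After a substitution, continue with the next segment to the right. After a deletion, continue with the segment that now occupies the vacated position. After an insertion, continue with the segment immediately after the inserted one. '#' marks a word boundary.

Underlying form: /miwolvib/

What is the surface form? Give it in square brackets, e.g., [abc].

[mwolvep]

1 Final Devoicing: [miwolvib] → [miwolvip]
2 Syncope: [miwolvip] → [mwolvp]
3 Vowel Epenthesis: [mwolvp] → [mwolvep]
4 Progressive Voicing Assimilation: no change — [mwolvep]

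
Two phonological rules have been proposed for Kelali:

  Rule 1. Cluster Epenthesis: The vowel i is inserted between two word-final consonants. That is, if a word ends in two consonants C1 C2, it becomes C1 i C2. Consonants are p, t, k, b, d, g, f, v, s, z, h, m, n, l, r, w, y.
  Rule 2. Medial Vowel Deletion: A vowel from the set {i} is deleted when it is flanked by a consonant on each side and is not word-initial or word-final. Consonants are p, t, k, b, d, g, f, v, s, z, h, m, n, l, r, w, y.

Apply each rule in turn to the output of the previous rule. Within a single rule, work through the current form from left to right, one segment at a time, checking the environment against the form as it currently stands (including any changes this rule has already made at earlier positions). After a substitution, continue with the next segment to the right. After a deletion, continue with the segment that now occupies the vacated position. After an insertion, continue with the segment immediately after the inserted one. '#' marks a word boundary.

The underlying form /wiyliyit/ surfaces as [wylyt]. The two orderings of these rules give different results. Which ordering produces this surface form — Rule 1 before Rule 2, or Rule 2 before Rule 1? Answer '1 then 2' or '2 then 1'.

1 then 2

Order 1 then 2:
  1 Cluster Epenthesis: no change — [wiyliyit]
  2 Medial Vowel Deletion: [wiyliyit] → [wylyt]
  result: [wylyt]
Order 2 then 1:
  2 Medial Vowel Deletion: [wiyliyit] → [wylyt]
  1 Cluster Epenthesis: [wylyt] → [wylyit]
  result: [wylyit]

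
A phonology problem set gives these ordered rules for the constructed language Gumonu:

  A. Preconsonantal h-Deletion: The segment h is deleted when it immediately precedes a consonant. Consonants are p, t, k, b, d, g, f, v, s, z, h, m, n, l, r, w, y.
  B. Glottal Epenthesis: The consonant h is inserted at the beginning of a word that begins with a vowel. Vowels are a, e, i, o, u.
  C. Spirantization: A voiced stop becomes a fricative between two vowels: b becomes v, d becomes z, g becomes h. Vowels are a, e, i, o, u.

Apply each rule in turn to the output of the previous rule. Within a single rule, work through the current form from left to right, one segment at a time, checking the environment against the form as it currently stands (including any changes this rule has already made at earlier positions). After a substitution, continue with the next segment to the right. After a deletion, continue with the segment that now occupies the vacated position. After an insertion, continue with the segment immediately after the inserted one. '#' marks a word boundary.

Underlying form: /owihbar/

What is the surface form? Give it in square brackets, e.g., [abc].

A Preconsonantal h-Deletion: [owihbar] → [owibar]
B Glottal Epenthesis: [owibar] → [howibar]
C Spirantization: [howibar] → [howivar]

[howivar]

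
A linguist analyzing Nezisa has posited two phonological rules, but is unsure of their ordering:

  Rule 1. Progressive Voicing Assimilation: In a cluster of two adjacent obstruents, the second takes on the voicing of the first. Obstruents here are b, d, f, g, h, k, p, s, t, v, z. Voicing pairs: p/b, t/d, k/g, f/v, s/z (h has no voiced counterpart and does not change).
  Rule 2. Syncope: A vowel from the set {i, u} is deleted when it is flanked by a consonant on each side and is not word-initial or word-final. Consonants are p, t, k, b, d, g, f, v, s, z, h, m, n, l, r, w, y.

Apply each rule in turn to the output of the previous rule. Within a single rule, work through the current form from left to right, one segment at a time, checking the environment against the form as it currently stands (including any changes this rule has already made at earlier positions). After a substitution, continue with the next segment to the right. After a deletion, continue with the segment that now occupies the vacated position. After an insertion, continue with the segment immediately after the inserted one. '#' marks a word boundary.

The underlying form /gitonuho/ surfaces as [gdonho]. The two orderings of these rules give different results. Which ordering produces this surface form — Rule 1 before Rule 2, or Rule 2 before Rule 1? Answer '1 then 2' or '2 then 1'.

2 then 1

Order 1 then 2:
  1 Progressive Voicing Assimilation: no change — [gitonuho]
  2 Syncope: [gitonuho] → [gtonho]
  result: [gtonho]
Order 2 then 1:
  2 Syncope: [gitonuho] → [gtonho]
  1 Progressive Voicing Assimilation: [gtonho] → [gdonho]
  result: [gdonho]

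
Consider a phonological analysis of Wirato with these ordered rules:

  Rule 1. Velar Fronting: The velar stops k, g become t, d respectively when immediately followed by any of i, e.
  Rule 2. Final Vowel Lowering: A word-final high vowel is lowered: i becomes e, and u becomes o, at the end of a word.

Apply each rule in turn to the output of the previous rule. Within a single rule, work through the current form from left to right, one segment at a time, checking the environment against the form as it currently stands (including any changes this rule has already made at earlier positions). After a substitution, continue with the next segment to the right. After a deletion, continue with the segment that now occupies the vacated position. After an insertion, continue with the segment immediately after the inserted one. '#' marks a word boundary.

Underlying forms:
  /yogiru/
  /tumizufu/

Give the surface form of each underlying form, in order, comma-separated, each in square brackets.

[yodiro], [tumizufo]

/yogiru/:
  Rule 1 Velar Fronting: [yogiru] → [yodiru]
  Rule 2 Final Vowel Lowering: [yodiru] → [yodiro]
/tumizufu/:
  Rule 1 Velar Fronting: no change — [tumizufu]
  Rule 2 Final Vowel Lowering: [tumizufu] → [tumizufo]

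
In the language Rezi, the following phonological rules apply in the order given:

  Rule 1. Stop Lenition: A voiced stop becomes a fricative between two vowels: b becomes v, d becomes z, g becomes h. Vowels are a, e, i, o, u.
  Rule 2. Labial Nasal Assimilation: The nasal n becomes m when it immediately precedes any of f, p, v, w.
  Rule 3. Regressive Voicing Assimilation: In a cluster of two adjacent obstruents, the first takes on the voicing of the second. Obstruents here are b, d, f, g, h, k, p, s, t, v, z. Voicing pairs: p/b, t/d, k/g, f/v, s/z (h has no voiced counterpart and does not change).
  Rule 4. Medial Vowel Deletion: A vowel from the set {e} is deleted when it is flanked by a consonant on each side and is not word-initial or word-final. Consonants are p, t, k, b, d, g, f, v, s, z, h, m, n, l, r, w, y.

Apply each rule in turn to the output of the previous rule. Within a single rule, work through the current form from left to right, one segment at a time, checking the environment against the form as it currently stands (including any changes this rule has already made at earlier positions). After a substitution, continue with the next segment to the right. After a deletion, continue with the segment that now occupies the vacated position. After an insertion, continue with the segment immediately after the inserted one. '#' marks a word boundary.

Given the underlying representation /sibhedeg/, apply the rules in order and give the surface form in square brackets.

Rule 1 Stop Lenition: [sibhedeg] → [sibhezeg]
Rule 2 Labial Nasal Assimilation: no change — [sibhezeg]
Rule 3 Regressive Voicing Assimilation: [sibhezeg] → [siphezeg]
Rule 4 Medial Vowel Deletion: [siphezeg] → [siphzg]

[siphzg]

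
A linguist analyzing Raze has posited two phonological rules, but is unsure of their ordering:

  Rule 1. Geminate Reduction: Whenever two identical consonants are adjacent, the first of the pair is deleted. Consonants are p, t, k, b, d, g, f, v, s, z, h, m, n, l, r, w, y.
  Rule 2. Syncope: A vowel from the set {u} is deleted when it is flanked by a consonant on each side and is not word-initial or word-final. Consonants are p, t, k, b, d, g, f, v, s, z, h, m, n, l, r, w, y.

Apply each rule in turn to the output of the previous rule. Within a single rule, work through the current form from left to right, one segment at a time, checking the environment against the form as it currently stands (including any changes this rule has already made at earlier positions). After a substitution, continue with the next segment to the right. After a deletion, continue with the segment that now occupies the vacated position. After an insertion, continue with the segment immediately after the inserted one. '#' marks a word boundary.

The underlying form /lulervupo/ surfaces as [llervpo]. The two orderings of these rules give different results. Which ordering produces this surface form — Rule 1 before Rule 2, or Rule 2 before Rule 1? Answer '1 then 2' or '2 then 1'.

Order 1 then 2:
  1 Geminate Reduction: no change — [lulervupo]
  2 Syncope: [lulervupo] → [llervpo]
  result: [llervpo]
Order 2 then 1:
  2 Syncope: [lulervupo] → [llervpo]
  1 Geminate Reduction: [llervpo] → [lervpo]
  result: [lervpo]

1 then 2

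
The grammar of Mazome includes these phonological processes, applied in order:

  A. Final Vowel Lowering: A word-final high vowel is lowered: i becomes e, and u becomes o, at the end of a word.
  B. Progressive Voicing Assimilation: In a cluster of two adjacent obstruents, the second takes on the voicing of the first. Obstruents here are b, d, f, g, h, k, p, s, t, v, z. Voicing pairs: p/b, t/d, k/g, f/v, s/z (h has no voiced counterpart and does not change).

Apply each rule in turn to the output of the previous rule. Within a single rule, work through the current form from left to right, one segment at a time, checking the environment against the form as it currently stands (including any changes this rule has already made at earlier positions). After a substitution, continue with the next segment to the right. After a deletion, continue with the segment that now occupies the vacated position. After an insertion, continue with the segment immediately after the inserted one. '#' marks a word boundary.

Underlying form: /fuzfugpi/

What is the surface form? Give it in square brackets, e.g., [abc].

A Final Vowel Lowering: [fuzfugpi] → [fuzfugpe]
B Progressive Voicing Assimilation: [fuzfugpe] → [fuzvugbe]

[fuzvugbe]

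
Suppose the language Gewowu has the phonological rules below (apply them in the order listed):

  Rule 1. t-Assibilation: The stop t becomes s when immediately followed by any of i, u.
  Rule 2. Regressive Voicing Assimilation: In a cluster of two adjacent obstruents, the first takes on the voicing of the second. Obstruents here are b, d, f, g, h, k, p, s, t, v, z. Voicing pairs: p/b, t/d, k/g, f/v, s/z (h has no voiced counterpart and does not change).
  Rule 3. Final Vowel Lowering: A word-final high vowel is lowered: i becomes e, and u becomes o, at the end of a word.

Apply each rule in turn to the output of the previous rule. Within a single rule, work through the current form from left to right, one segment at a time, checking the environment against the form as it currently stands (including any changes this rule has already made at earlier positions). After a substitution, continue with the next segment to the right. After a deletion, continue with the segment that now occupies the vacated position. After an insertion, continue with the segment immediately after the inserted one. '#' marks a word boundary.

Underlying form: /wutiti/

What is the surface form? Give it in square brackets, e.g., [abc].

[wusise]

Rule 1 t-Assibilation: [wutiti] → [wusisi]
Rule 2 Regressive Voicing Assimilation: no change — [wusisi]
Rule 3 Final Vowel Lowering: [wusisi] → [wusise]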